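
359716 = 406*886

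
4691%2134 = 423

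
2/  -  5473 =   -  2/5473 = - 0.00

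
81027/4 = 81027/4 = 20256.75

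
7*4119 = 28833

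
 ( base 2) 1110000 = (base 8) 160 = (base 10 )112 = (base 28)40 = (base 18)64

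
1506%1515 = 1506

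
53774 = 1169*46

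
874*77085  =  67372290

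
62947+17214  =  80161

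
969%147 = 87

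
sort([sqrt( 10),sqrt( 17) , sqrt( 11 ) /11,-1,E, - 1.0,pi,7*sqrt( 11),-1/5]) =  [-1 , - 1.0, - 1/5,sqrt (11 ) /11, E, pi,sqrt( 10 ),sqrt( 17),7*sqrt( 11)]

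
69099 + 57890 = 126989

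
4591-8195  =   - 3604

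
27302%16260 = 11042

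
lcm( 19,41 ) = 779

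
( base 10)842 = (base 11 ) 6a6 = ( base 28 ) 122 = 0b1101001010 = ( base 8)1512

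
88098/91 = 88098/91 = 968.11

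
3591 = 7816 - 4225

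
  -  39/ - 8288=39/8288 = 0.00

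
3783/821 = 3783/821= 4.61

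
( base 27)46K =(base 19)8b1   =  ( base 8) 6032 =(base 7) 12014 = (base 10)3098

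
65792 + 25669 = 91461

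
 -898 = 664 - 1562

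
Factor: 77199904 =2^5*109^1*22133^1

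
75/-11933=-1 + 11858/11933= - 0.01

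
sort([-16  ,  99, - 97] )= [ -97, - 16,99]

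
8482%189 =166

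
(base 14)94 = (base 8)202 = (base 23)5f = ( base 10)130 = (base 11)109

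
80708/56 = 20177/14 = 1441.21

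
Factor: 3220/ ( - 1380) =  - 7/3 = - 3^( - 1)*7^1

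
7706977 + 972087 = 8679064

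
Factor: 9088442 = 2^1*11^1*413111^1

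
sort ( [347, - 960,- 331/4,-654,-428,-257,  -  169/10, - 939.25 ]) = [ - 960, - 939.25,-654,-428, -257,  -  331/4 ,-169/10 , 347 ]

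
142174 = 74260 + 67914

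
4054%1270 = 244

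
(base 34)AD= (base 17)13D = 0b101100001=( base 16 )161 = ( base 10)353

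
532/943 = 532/943 = 0.56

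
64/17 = 3 + 13/17  =  3.76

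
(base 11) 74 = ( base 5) 311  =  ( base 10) 81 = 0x51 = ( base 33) 2F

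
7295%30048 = 7295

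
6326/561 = 6326/561 = 11.28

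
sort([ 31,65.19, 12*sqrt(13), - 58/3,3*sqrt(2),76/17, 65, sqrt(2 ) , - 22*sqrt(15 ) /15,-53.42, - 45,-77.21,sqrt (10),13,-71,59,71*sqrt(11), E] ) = [  -  77.21,-71, - 53.42,- 45, - 58/3, - 22*sqrt(15)/15,  sqrt(2),E, sqrt( 10), 3 * sqrt ( 2 ), 76/17, 13,31, 12 * sqrt( 13),59, 65, 65.19, 71*sqrt( 11 )] 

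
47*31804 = 1494788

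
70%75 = 70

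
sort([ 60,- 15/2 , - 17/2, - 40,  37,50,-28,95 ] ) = [-40,-28, - 17/2,-15/2, 37,50,60 , 95] 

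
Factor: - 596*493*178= - 2^3*17^1 *29^1*89^1*149^1 = - 52301384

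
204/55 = 204/55 = 3.71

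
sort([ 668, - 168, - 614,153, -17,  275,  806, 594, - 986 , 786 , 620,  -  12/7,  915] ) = [ - 986, - 614,-168,  -  17, - 12/7, 153, 275, 594,  620,668,786, 806,915]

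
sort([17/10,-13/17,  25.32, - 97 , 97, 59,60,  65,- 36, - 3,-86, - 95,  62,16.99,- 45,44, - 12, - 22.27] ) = [ - 97, - 95, - 86, - 45, - 36, - 22.27, - 12, - 3 ,  -  13/17,17/10 , 16.99,  25.32,44,59,60,62,  65,  97 ]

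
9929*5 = 49645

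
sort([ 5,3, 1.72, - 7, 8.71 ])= [-7, 1.72,3,5, 8.71 ]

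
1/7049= 1/7049 = 0.00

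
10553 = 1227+9326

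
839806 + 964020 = 1803826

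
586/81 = 7 + 19/81  =  7.23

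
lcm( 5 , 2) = 10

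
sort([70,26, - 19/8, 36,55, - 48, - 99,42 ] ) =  [ - 99, - 48, - 19/8,26,36, 42, 55,70 ] 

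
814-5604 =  - 4790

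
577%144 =1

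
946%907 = 39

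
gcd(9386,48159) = 1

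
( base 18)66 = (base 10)114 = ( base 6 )310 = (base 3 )11020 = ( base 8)162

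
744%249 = 246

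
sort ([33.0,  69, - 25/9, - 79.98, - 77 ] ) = [ -79.98 , - 77, - 25/9, 33.0,69] 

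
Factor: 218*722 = 2^2*19^2*109^1 = 157396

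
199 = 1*199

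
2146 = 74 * 29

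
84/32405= 84/32405  =  0.00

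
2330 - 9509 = -7179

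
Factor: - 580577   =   - 580577^1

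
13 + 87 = 100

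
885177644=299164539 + 586013105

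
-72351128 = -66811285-5539843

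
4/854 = 2/427 = 0.00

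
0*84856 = 0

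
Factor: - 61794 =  - 2^1*3^2*3433^1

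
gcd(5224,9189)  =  1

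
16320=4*4080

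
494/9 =494/9 = 54.89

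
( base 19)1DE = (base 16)26E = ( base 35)HR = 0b1001101110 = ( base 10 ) 622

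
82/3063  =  82/3063 = 0.03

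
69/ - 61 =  - 2 + 53/61 = - 1.13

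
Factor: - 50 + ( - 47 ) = -97^1 = -97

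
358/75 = 4  +  58/75 = 4.77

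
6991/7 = 998 + 5/7 = 998.71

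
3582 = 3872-290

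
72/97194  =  12/16199 = 0.00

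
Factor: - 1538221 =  - 19^2 * 4261^1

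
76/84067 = 76/84067 = 0.00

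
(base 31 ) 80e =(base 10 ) 7702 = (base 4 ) 1320112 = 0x1e16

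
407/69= 407/69 = 5.90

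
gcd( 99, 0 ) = 99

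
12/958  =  6/479  =  0.01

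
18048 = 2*9024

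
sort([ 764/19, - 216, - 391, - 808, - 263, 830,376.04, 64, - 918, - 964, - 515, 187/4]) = [ - 964,  -  918, - 808, - 515, - 391, - 263, - 216 , 764/19, 187/4, 64,376.04,  830 ] 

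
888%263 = 99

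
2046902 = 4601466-2554564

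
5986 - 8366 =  - 2380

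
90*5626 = 506340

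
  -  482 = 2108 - 2590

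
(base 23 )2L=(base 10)67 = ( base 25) 2H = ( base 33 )21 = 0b1000011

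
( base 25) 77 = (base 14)D0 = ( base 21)8E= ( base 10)182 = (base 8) 266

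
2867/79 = 36 + 23/79 = 36.29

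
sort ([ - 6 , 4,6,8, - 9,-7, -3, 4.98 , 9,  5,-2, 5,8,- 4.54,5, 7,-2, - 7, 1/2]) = [- 9, - 7, - 7,  -  6, - 4.54,-3, - 2, -2, 1/2,4,  4.98,  5, 5, 5, 6, 7 , 8, 8 , 9]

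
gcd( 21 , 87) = 3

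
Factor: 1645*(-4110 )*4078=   -2^2*3^1*5^2 * 7^1*47^1 * 137^1 * 2039^1 = - 27571154100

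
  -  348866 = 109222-458088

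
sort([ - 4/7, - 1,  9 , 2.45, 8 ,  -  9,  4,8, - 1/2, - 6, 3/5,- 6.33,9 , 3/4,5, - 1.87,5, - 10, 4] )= [ - 10, -9, - 6.33, - 6, - 1.87, - 1,-4/7,- 1/2, 3/5,3/4, 2.45,4, 4, 5,5 , 8, 8,9,9]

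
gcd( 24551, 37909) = 1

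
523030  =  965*542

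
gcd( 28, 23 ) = 1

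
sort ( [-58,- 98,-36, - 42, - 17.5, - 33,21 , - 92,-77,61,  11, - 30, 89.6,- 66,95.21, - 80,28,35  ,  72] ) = [ - 98,- 92,-80, - 77, - 66,  -  58,-42, - 36, - 33, - 30,-17.5,  11,21,28, 35,61, 72,89.6, 95.21]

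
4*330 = 1320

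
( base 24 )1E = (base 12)32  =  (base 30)18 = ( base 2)100110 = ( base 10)38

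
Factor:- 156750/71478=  - 3^( - 1 )* 5^3*19^( - 1 ) = - 125/57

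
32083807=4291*7477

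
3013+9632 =12645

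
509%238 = 33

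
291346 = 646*451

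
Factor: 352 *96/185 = 2^10*3^1*5^(-1 )*11^1*37^( - 1 ) = 33792/185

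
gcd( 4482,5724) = 54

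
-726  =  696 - 1422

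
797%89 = 85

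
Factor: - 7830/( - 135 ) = 58 = 2^1*29^1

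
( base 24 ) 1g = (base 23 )1H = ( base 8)50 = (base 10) 40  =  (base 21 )1J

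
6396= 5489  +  907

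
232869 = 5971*39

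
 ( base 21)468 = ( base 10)1898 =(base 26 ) 2L0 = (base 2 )11101101010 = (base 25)30n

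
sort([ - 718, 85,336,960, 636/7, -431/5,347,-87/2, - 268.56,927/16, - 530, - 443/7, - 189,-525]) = [ - 718,- 530, - 525, - 268.56, - 189,-431/5, - 443/7, - 87/2, 927/16, 85,636/7, 336, 347,960]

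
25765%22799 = 2966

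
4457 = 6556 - 2099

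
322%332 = 322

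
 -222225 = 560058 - 782283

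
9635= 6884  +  2751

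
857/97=8 + 81/97 = 8.84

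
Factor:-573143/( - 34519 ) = 34519^( - 1 )*573143^1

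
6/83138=3/41569  =  0.00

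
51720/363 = 17240/121 = 142.48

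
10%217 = 10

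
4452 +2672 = 7124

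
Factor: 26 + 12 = 38  =  2^1 * 19^1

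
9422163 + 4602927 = 14025090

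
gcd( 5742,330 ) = 66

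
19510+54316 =73826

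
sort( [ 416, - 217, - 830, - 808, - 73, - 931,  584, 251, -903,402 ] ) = [ - 931, - 903, - 830, - 808, - 217, - 73, 251, 402, 416, 584]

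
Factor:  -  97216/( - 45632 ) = 49/23 = 7^2*23^( -1 )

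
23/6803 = 23/6803 = 0.00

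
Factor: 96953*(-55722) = - 2^1*3^1*37^1  *  251^1 * 96953^1 = -5402415066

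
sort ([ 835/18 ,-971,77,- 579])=[ - 971,  -  579,835/18,77]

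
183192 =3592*51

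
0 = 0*50089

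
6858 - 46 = 6812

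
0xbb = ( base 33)5M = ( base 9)227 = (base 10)187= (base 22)8B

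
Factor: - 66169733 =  - 7^1*43^1*367^1*599^1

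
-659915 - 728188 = -1388103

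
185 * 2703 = 500055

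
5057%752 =545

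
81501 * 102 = 8313102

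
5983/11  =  543+10/11 = 543.91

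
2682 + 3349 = 6031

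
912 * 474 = 432288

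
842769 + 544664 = 1387433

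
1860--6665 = 8525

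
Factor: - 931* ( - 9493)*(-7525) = - 5^2* 7^3*11^1 * 19^1*43^1*863^1= -66505822075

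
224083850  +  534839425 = 758923275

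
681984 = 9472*72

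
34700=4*8675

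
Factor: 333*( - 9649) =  - 3213117 = -3^2*37^1 * 9649^1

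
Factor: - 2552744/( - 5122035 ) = 2^3*3^( - 4)*5^( - 1)*12647^( - 1)*319093^1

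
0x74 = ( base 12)98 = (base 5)431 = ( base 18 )68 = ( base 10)116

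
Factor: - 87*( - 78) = 6786 = 2^1*3^2*13^1*29^1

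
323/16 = 20+3/16 = 20.19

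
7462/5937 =1 + 1525/5937  =  1.26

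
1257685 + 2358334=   3616019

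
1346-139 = 1207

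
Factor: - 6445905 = -3^1 * 5^1*429727^1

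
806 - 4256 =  - 3450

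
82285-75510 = 6775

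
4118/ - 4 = - 2059/2  =  -  1029.50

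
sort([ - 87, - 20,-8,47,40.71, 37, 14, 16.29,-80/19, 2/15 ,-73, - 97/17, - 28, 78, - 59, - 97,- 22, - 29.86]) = [- 97, - 87, - 73, - 59,- 29.86, - 28,  -  22, - 20, -8,-97/17,- 80/19,  2/15, 14, 16.29, 37,40.71,47, 78 ]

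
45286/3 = 45286/3= 15095.33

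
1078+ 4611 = 5689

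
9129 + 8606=17735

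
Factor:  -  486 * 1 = - 486 =- 2^1*3^5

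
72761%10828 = 7793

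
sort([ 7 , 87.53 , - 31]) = [ - 31 , 7,87.53] 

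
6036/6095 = 6036/6095 =0.99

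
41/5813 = 41/5813 =0.01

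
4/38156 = 1/9539 = 0.00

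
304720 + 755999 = 1060719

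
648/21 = 216/7 = 30.86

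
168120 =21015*8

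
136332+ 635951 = 772283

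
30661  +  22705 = 53366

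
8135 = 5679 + 2456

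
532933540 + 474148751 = 1007082291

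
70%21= 7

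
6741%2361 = 2019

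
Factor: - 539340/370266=  -  2^1*5^1 * 13^( - 1)*47^(-1 ) * 89^1 = -890/611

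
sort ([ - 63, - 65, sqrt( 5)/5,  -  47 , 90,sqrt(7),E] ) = [ - 65,-63,- 47, sqrt( 5 ) /5,sqrt (7),  E,  90]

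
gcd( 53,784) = 1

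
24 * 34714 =833136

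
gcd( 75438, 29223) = 9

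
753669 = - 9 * ( - 83741 ) 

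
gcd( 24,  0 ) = 24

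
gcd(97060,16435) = 5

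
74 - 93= - 19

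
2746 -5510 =  -  2764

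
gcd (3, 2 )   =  1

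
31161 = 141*221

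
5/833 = 5/833=0.01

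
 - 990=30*( - 33 ) 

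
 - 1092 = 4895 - 5987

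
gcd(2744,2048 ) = 8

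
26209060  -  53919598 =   -  27710538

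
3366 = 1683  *2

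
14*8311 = 116354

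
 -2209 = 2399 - 4608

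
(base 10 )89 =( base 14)65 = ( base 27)38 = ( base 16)59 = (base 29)32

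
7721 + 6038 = 13759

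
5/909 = 5/909 = 0.01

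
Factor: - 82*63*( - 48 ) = 2^5*3^3*7^1*41^1  =  247968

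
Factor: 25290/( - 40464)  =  -2^(-3) * 5^1  =  - 5/8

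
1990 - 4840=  - 2850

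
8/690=4/345 =0.01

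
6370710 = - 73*( - 87270)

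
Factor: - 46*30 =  - 2^2*3^1*5^1*23^1 = - 1380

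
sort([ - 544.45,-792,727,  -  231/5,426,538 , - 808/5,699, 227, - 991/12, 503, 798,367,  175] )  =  [  -  792, - 544.45,-808/5,-991/12, - 231/5,175 , 227,367, 426 , 503, 538,699, 727,798]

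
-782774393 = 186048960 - 968823353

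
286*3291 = 941226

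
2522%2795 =2522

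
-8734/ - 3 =2911 + 1/3 = 2911.33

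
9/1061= 9/1061 = 0.01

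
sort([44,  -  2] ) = [- 2, 44] 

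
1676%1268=408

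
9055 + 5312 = 14367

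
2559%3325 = 2559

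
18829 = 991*19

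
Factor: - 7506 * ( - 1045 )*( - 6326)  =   - 49619689020 = - 2^2*3^3*5^1*11^1 * 19^1 * 139^1*  3163^1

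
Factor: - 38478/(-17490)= 11/5=5^ ( - 1 )*11^1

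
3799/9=422 + 1/9 = 422.11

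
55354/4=13838 + 1/2=13838.50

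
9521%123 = 50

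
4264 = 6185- 1921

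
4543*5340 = 24259620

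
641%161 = 158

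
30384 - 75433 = -45049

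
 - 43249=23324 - 66573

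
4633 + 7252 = 11885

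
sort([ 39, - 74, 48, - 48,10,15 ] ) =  [ - 74, - 48,10,15,39,48 ]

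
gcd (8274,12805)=197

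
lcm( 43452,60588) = 4301748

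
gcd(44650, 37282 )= 2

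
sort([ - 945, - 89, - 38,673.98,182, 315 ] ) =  [ - 945, - 89, - 38, 182,  315, 673.98]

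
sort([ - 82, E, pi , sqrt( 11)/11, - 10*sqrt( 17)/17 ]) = [-82, - 10*sqrt( 17) /17,  sqrt(11)/11, E, pi ]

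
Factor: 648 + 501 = 1149  =  3^1*383^1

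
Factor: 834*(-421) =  - 351114 = -2^1 * 3^1* 139^1*421^1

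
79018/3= 26339 + 1/3  =  26339.33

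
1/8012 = 1/8012 = 0.00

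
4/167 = 4/167 = 0.02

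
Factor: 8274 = 2^1  *3^1*7^1*197^1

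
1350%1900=1350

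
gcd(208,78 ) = 26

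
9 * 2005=18045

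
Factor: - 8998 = - 2^1 * 11^1*409^1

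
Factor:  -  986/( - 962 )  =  493/481 = 13^( - 1) * 17^1*29^1*37^( - 1 ) 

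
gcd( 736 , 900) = 4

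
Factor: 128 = 2^7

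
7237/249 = 29 + 16/249 = 29.06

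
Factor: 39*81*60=189540=2^2*3^6*5^1*13^1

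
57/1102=3/58 = 0.05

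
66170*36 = 2382120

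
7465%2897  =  1671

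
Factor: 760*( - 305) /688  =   - 2^( - 1) * 5^2*19^1*43^( - 1)*61^1 = - 28975/86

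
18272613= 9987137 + 8285476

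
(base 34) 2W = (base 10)100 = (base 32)34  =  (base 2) 1100100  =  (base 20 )50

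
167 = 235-68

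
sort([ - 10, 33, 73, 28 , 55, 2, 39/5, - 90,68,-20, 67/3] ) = [ - 90, - 20, - 10, 2,39/5, 67/3, 28, 33, 55, 68 , 73]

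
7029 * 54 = 379566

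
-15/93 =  - 5/31 =-0.16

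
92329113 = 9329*9897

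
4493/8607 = 4493/8607 = 0.52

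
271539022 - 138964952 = 132574070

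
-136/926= -1 + 395/463 = -0.15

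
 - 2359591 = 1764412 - 4124003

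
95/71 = 1+24/71 = 1.34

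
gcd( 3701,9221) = 1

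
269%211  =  58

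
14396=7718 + 6678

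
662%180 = 122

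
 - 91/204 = -91/204 = - 0.45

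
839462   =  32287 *26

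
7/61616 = 7/61616 = 0.00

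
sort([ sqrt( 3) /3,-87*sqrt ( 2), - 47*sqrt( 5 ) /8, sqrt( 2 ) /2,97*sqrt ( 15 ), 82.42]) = [- 87 * sqrt(2 ), - 47*sqrt(5)/8,sqrt(3 ) /3, sqrt( 2 ) /2,82.42, 97*sqrt(15)]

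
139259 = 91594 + 47665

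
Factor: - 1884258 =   -  2^1*3^2*104681^1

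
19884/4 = 4971 = 4971.00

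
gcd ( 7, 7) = 7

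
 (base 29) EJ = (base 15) 1d5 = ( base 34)ch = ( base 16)1A9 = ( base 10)425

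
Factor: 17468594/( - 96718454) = -8734297/48359227 = -7^ ( - 3) * 11^1 *13^1 * 103^1*593^1*140989^(-1)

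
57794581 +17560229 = 75354810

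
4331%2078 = 175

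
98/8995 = 14/1285 = 0.01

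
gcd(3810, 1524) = 762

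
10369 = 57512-47143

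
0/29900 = 0 = 0.00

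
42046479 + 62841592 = 104888071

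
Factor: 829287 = 3^2*92143^1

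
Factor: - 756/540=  - 5^( - 1 )*7^1 = - 7/5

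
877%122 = 23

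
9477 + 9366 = 18843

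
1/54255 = 1/54255=0.00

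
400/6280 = 10/157 = 0.06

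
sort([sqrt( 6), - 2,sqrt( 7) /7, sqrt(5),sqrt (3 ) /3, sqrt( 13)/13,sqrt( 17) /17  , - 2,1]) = [ - 2, - 2,  sqrt( 17)/17, sqrt( 13)/13, sqrt( 7) /7,sqrt( 3)/3,1,  sqrt (5),sqrt(6 )]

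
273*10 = 2730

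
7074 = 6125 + 949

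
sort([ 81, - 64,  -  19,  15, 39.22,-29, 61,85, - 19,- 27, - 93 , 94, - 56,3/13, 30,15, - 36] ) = [ - 93,  -  64, - 56 , - 36,-29, - 27, - 19, - 19,3/13, 15,15 , 30, 39.22, 61,81,85, 94]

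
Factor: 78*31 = 2^1*3^1*13^1*31^1 = 2418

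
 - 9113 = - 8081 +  - 1032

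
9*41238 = 371142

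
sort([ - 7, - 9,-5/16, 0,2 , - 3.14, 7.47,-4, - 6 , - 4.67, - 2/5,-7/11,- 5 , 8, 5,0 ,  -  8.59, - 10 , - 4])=[-10, - 9,-8.59 , - 7, - 6, - 5 , - 4.67 , - 4, - 4, - 3.14, - 7/11,-2/5 , - 5/16, 0,0, 2, 5,7.47,  8 ] 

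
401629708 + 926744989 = 1328374697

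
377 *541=203957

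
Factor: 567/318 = 2^(-1) * 3^3*7^1*53^ ( - 1) =189/106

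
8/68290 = 4/34145 = 0.00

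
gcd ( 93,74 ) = 1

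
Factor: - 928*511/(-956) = 2^3*7^1*29^1*73^1*239^( - 1) = 118552/239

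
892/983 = 892/983 = 0.91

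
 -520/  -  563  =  520/563=0.92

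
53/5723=53/5723 = 0.01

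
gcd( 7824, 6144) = 48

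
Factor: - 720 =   -  2^4*3^2*5^1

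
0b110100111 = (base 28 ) f3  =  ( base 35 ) C3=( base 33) cr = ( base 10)423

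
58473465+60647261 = 119120726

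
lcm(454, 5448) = 5448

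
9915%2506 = 2397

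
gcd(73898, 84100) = 2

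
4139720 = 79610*52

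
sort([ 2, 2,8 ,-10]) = [ - 10,2,2,8 ] 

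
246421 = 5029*49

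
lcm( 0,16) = 0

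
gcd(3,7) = 1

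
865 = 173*5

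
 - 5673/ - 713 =7 + 22/23 = 7.96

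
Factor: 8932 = 2^2*7^1*11^1*29^1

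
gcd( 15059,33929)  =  37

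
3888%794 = 712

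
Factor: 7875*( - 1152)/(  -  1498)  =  648000/107= 2^6*3^4  *5^3*107^ (-1)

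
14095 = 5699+8396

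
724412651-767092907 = -42680256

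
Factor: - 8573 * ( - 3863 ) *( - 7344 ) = - 2^4*3^3*17^1*3863^1 *8573^1 = - 243214912656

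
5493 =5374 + 119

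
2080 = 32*65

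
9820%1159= 548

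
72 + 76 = 148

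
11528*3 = 34584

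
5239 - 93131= - 87892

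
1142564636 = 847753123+294811513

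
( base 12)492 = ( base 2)1010101110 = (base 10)686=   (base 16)2ae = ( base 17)266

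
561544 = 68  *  8258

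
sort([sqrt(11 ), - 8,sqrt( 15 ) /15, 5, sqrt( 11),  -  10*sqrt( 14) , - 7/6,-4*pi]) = [ - 10 * sqrt( 14 ),  -  4*pi,  -  8,-7/6,sqrt(15 )/15,sqrt(11),sqrt(11 ),5 ] 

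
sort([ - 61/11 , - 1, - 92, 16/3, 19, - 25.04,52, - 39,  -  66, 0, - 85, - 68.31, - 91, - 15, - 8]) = [ -92, - 91, - 85,  -  68.31, - 66, -39 , - 25.04, - 15 , - 8 , - 61/11,- 1,0,16/3,19,52 ]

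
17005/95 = 179 = 179.00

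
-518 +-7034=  - 7552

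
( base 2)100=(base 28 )4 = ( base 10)4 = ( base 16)4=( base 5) 4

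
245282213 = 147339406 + 97942807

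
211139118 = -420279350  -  -631418468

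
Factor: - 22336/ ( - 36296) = 2^3 * 13^( - 1) =8/13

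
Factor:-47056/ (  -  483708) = 68/699 = 2^2 *3^( - 1 )*17^1*233^(-1) 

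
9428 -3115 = 6313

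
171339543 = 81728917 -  - 89610626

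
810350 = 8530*95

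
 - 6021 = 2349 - 8370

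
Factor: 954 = 2^1*3^2*53^1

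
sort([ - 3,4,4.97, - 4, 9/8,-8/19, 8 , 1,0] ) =[-4,-3,  -  8/19,0, 1, 9/8 , 4,  4.97 , 8] 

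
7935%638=279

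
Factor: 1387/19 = 73 = 73^1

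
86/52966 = 43/26483=   0.00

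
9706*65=630890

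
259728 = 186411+73317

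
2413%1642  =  771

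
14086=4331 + 9755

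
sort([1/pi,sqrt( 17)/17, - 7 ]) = [ - 7,sqrt (17) /17, 1/pi] 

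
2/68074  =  1/34037 = 0.00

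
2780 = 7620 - 4840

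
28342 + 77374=105716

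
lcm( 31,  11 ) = 341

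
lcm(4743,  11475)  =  355725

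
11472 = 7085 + 4387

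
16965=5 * 3393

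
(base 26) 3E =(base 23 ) 40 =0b1011100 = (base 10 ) 92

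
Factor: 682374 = 2^1  *  3^1*7^2*11^1*211^1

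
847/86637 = 847/86637 = 0.01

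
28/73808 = 1/2636 = 0.00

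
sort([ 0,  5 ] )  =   [ 0, 5 ] 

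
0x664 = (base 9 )2217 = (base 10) 1636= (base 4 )121210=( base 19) 4a2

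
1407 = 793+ 614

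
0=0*3827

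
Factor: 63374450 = 2^1*5^2 * 991^1*1279^1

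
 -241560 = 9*( - 26840) 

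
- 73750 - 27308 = - 101058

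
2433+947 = 3380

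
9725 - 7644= 2081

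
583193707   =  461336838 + 121856869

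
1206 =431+775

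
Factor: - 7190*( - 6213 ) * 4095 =182929669650 =2^1*3^3*5^2*7^1*13^1 * 19^1*109^1*719^1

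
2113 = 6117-4004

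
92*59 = 5428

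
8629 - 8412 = 217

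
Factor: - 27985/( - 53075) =29/55  =  5^( - 1) *11^(-1) * 29^1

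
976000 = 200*4880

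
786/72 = 10 + 11/12 = 10.92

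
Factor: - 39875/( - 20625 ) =3^( - 1) * 5^( - 1)*29^1= 29/15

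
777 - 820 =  - 43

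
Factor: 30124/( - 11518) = -2^1*13^(  -  1)*17^1 =- 34/13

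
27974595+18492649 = 46467244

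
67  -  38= 29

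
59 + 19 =78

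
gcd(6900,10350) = 3450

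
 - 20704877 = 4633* ( - 4469 )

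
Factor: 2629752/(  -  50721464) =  - 328719/6340183  =  - 3^1 * 19^1*29^ ( - 1) * 73^1 * 79^1*218627^( - 1 ) 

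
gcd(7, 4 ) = 1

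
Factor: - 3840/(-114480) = 2^4*3^( - 2 )*53^(  -  1) =16/477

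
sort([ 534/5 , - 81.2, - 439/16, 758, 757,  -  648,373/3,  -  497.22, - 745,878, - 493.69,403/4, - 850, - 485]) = [  -  850, - 745,-648,  -  497.22, - 493.69, - 485, - 81.2, - 439/16,  403/4,534/5,373/3,757,758,  878] 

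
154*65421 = 10074834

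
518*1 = 518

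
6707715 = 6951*965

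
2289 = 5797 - 3508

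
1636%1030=606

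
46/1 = 46  =  46.00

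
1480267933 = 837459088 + 642808845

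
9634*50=481700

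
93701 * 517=48443417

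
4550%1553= 1444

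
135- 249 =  - 114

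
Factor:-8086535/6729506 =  - 2^( - 1) * 5^1*7^( - 1 )*37^1 * 233^( - 1) *2063^( -1)*43711^1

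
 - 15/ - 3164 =15/3164 = 0.00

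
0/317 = 0 = 0.00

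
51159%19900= 11359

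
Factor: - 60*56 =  -3360 = - 2^5*3^1*5^1*7^1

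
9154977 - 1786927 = 7368050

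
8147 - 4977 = 3170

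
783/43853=783/43853 =0.02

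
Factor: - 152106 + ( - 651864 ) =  - 803970 = - 2^1*3^2*5^1*8933^1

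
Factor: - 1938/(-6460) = 3/10=2^( - 1)*3^1 * 5^( - 1 ) 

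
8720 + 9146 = 17866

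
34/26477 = 34/26477= 0.00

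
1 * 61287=61287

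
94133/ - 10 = -9414+7/10 =- 9413.30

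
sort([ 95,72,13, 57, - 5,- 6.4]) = [-6.4,-5, 13, 57,72,95 ]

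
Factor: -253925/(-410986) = 2^( - 1)*5^2*7^1*1451^1 * 205493^(  -  1) 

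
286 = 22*13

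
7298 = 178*41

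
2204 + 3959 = 6163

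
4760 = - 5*( - 952 )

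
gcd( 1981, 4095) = 7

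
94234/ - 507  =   - 186+68/507 = - 185.87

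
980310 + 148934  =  1129244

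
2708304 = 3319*816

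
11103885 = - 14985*(-741)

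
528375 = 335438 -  - 192937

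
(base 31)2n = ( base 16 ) 55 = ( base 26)37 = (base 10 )85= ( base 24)3d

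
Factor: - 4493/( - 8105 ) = 5^( - 1 )*1621^(-1)*4493^1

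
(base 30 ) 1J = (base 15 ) 34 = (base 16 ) 31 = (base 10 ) 49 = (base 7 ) 100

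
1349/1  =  1349 = 1349.00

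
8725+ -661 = 8064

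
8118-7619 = 499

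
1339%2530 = 1339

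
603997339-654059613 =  - 50062274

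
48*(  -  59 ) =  - 2832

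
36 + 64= 100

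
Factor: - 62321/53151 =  - 8903/7593 = - 3^( - 1 )*29^1*307^1 * 2531^(-1) 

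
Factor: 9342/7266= 3^2*7^ ( - 1 ) =9/7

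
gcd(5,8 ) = 1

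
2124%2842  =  2124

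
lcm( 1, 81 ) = 81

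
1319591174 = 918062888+401528286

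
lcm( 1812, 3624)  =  3624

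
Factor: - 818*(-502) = 2^2*251^1* 409^1=410636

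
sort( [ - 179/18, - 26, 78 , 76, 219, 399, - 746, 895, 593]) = [ - 746, - 26, - 179/18, 76, 78, 219, 399, 593, 895]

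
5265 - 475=4790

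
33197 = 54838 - 21641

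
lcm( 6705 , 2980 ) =26820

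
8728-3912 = 4816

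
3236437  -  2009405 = 1227032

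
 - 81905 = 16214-98119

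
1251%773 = 478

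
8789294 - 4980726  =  3808568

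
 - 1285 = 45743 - 47028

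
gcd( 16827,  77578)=79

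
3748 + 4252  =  8000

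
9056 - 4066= 4990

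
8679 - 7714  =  965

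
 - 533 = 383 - 916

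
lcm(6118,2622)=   18354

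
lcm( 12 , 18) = 36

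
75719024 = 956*79204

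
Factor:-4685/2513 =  - 5^1 * 7^(  -  1)*359^( -1 )*937^1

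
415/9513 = 415/9513=0.04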